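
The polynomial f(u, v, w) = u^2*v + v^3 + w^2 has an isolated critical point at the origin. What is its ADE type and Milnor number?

The Hessian of f at 0 has rank 1. Corank 2; j^3 = v*(u^2 + v^2) splits into three distinct lines over C (the quadratic factor has nonzero discriminant), so D_4.

Type D_{4}, Milnor number mu = 4.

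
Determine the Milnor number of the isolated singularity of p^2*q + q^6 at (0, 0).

7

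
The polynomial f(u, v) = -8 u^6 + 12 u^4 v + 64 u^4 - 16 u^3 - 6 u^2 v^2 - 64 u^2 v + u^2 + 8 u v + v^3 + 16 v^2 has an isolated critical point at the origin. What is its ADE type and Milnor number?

The Hessian of f at 0 has rank 1. Corank 1: A-series; mu = 2 gives A_2.

Type A_2, Milnor number mu = 2.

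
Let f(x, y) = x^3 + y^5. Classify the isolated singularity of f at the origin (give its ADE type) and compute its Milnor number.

The Hessian of f at 0 has rank 0. Corank 2; j^3 = x^3 is a perfect cube, so E-series; the 5-jet and mu = 8 give E_8.

Type E8, Milnor number mu = 8.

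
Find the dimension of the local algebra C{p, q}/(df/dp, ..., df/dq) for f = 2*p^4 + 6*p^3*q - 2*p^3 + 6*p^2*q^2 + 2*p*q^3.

The Hessian of f at 0 has rank 0. Corank 2; j^3 = -2*p^3 is a perfect cube, so E-series; the 4-jet and mu = 7 give E_7.

7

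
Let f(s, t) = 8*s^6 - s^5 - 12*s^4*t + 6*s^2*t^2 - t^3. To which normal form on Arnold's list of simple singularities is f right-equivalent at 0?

The Hessian of f at 0 is [[0, 0], [0, 0]] with rank 0, so corank 2. A Groebner basis of the Jacobian ideal J(f) in C{s,t} is {s^4, s^2*t - t^2/4, t^3}; counting standard monomials gives mu = 8. Corank 2; j^3 = -t^3 is a perfect cube, so E-series; the 5-jet and mu = 8 give E_8.

E_8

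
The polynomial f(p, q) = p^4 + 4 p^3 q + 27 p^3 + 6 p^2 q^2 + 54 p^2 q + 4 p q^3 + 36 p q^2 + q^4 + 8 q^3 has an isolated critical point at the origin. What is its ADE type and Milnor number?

The Hessian of f at 0 has rank 0. Corank 2; j^3 = (3*p + 2*q)^3 is a perfect cube, so E-series; the 4-jet and mu = 6 give E_6.

Type E6, Milnor number mu = 6.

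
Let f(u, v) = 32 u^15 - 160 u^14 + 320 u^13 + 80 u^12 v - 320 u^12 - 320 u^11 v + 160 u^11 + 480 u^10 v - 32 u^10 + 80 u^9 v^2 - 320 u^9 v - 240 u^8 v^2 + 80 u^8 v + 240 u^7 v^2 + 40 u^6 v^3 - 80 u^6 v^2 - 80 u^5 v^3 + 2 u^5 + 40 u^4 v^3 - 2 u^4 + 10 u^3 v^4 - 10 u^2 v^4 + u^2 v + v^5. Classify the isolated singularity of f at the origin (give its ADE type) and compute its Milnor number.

The Hessian of f at 0 has rank 0. Corank 2; j^3 = u^2*v has shape L^2 M (L != M), so D-series; mu = 6 gives D_6.

Type D_{6}, Milnor number mu = 6.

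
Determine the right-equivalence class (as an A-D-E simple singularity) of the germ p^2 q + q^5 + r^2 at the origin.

The Hessian of f at 0 has rank 1. Corank 2; j^3 = p^2*q has shape L^2 M (L != M), so D-series; mu = 6 gives D_6.

D_{6}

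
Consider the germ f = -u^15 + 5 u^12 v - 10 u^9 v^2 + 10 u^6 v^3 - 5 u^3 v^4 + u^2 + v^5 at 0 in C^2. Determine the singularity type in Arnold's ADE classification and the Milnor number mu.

The Hessian of f at 0 has rank 1. Corank 1: A-series; mu = 4 gives A_4.

Type A4, Milnor number mu = 4.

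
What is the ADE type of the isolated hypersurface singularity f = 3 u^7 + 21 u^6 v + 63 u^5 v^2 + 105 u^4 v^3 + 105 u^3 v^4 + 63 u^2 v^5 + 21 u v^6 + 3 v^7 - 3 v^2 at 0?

A6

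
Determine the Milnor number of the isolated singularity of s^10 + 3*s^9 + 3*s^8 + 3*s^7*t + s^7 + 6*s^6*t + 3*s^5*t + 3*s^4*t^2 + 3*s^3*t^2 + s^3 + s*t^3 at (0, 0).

The Hessian of f at 0 has rank 0. Corank 2; j^3 = s^3 is a perfect cube, so E-series; the 4-jet and mu = 7 give E_7.

7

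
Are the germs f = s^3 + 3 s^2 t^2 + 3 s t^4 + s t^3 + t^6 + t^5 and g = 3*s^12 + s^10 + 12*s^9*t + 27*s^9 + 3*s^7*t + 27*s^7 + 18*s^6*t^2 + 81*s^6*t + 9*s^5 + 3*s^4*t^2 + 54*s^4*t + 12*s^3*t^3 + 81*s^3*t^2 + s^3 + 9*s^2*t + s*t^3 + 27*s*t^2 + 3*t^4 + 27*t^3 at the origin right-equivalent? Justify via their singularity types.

The Hessian of f at 0 has rank 0. Corank 2; j^3 = s^3 is a perfect cube, so E-series; the 4-jet and mu = 7 give E_7. The Hessian of g at 0 has rank 0. Corank 2; j^3 = (s + 3*t)^3 is a perfect cube, so E-series; the 4-jet and mu = 7 give E_7. Both have type E_7, hence right-equivalent.

Yes.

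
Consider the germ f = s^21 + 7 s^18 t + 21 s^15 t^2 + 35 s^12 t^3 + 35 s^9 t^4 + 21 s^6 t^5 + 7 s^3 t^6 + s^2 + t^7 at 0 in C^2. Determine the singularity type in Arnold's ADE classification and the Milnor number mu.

The Hessian of f at 0 has rank 1. Corank 1: A-series; mu = 6 gives A_6.

Type A_6, Milnor number mu = 6.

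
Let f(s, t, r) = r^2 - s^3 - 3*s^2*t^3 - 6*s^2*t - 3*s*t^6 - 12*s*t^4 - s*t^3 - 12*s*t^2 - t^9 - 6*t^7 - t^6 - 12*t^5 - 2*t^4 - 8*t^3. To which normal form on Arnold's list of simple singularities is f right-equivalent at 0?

E_7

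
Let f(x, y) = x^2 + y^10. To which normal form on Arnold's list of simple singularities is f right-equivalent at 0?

A9

The Hessian of f at 0 is [[2, 0], [0, 0]] with rank 1, so corank 1. A Groebner basis of the Jacobian ideal J(f) in C{x,y} is {y^9, x}; counting standard monomials gives mu = 9. Corank 1: A-series; mu = 9 gives A_9.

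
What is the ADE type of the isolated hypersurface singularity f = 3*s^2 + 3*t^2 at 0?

A1

The Hessian of f at 0 is [[6, 0], [0, 6]] with rank 2, so corank 0. A Groebner basis of the Jacobian ideal J(f) in C{s,t} is {s, t}; counting standard monomials gives mu = 1. Corank 0: nondegenerate Morse point, so A_1.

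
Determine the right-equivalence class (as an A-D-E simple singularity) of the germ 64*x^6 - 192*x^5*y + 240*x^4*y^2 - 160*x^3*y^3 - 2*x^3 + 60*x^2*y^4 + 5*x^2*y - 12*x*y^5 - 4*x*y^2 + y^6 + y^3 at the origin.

D7

The Hessian of f at 0 is [[0, 0], [0, 0]] with rank 0, so corank 2. A Groebner basis of the Jacobian ideal J(f) in C{x,y} is {x*y/12 + y^5 - y^2/12, x*y^2 - y^3, x^2 - 3*x*y/2 + y^2/2}; counting standard monomials gives mu = 7. Corank 2; j^3 = -(x - y)^2*(2*x - y) has shape L^2 M (L != M), so D-series; mu = 7 gives D_7.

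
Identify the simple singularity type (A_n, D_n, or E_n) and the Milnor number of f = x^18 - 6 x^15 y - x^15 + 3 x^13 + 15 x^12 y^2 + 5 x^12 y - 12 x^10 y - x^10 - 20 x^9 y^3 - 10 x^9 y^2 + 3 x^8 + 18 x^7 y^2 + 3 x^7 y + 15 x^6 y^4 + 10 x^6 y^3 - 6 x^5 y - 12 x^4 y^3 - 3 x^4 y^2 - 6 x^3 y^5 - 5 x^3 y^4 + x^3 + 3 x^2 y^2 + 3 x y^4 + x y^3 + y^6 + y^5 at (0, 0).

Type E_7, Milnor number mu = 7.

The Hessian of f at 0 is [[0, 0], [0, 0]] with rank 0, so corank 2. A Groebner basis of the Jacobian ideal J(f) in C{x,y} is {-x^2 + y^4 - y^3/3, x^3, x^2*y + x^2/3 + y^3/9, x^2 + x*y^2 + y^3/3}; counting standard monomials gives mu = 7. Corank 2; j^3 = x^3 is a perfect cube, so E-series; the 4-jet and mu = 7 give E_7.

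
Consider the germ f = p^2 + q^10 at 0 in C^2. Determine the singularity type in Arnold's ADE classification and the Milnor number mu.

The Hessian of f at 0 is [[2, 0], [0, 0]] with rank 1, so corank 1. A Groebner basis of the Jacobian ideal J(f) in C{p,q} is {q^9, p}; counting standard monomials gives mu = 9. Corank 1: A-series; mu = 9 gives A_9.

Type A_9, Milnor number mu = 9.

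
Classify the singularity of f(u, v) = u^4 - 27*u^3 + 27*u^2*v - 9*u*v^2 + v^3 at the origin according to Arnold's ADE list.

E_{6}

The Hessian of f at 0 has rank 0. Corank 2; j^3 = -(3*u - v)^3 is a perfect cube, so E-series; the 4-jet and mu = 6 give E_6.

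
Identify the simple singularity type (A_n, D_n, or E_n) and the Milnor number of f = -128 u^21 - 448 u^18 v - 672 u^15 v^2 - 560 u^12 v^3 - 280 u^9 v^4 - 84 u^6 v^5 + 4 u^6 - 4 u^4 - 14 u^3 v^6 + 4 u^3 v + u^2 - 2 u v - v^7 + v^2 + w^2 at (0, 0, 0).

Type A_6, Milnor number mu = 6.

The Hessian of f at 0 is [[2, -2, 0], [-2, 2, 0], [0, 0, 2]] with rank 2, so corank 1. A Groebner basis of the Jacobian ideal J(f) in C{u,v,w} is {-u*v/2 + v^4 + v^2/2, u*v^2 - u/6 - 2*v^3/3 + v/6, u^2 - 2*u*v + v^2, w}; counting standard monomials gives mu = 6. Corank 1: A-series; mu = 6 gives A_6.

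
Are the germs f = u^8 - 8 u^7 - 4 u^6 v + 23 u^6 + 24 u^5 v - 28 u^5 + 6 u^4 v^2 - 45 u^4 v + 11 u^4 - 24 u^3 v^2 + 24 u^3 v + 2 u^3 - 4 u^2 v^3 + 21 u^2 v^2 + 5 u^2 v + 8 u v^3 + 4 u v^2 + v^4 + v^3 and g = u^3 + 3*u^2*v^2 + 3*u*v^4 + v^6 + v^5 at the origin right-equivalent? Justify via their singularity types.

No.

The Hessian of f at 0 has rank 0. Corank 2; j^3 = (u + v)^2*(2*u + v) has shape L^2 M (L != M), so D-series; mu = 5 gives D_5. The Hessian of g at 0 has rank 0. Corank 2; j^3 = u^3 is a perfect cube, so E-series; the 5-jet and mu = 8 give E_8. f is D_5 but g is E_8, hence not right-equivalent.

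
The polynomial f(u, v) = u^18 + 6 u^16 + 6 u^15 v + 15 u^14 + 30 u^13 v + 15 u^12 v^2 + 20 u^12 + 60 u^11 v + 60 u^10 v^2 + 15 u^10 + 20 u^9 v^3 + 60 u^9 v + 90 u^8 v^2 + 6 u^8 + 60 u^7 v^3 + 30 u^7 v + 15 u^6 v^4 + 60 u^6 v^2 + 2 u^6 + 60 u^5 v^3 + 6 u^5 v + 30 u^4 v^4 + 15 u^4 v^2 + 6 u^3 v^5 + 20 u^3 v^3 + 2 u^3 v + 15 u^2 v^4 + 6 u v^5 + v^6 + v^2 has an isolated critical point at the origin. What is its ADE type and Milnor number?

Type A_5, Milnor number mu = 5.

The Hessian of f at 0 is [[0, 0], [0, 2]] with rank 1, so corank 1. A Groebner basis of the Jacobian ideal J(f) in C{u,v} is {u^3 + v, u^2*v, v^2}; counting standard monomials gives mu = 5. Corank 1: A-series; mu = 5 gives A_5.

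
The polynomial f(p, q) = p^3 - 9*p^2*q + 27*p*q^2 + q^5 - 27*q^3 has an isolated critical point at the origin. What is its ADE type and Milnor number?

The Hessian of f at 0 has rank 0. Corank 2; j^3 = (p - 3*q)^3 is a perfect cube, so E-series; the 5-jet and mu = 8 give E_8.

Type E8, Milnor number mu = 8.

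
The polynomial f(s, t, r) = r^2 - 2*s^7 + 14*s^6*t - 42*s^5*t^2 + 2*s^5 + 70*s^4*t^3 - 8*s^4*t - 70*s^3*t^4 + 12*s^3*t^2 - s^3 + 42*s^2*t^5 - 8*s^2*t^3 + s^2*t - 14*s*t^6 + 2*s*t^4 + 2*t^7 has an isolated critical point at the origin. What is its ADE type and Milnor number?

Type D_8, Milnor number mu = 8.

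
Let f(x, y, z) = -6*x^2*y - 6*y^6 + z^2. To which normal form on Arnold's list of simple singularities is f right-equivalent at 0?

D7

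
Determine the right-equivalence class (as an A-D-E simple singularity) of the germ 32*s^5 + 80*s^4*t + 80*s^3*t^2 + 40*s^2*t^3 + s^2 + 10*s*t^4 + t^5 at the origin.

A4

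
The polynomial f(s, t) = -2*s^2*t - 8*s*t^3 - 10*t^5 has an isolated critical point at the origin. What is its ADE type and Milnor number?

Type D_{6}, Milnor number mu = 6.

The Hessian of f at 0 has rank 0. Corank 2; j^3 = -2*s^2*t has shape L^2 M (L != M), so D-series; mu = 6 gives D_6.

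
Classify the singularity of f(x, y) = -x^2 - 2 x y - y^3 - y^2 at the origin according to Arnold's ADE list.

The Hessian of f at 0 is [[-2, -2], [-2, -2]] with rank 1, so corank 1. A Groebner basis of the Jacobian ideal J(f) in C{x,y} is {y^2, x + y}; counting standard monomials gives mu = 2. Corank 1: A-series; mu = 2 gives A_2.

A_2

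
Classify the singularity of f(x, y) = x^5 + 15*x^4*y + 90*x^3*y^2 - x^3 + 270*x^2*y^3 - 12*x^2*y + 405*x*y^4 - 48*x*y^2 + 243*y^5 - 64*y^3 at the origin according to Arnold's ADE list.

The Hessian of f at 0 has rank 0. Corank 2; j^3 = -(x + 4*y)^3 is a perfect cube, so E-series; the 5-jet and mu = 8 give E_8.

E_8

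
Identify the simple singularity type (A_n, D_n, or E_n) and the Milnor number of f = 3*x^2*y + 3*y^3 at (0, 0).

Type D_4, Milnor number mu = 4.

The Hessian of f at 0 has rank 0. Corank 2; j^3 = 3*y*(x^2 + y^2) splits into three distinct lines over C (the quadratic factor has nonzero discriminant), so D_4.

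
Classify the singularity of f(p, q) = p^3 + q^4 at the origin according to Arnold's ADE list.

E_6

The Hessian of f at 0 is [[0, 0], [0, 0]] with rank 0, so corank 2. A Groebner basis of the Jacobian ideal J(f) in C{p,q} is {q^3, p^2}; counting standard monomials gives mu = 6. Corank 2; j^3 = p^3 is a perfect cube, so E-series; the 4-jet and mu = 6 give E_6.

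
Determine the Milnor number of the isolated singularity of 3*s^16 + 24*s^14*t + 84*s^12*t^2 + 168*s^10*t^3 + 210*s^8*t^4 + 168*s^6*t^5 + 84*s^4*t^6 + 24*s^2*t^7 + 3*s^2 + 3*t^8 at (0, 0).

7

The Hessian of f at 0 is [[6, 0], [0, 0]] with rank 1, so corank 1. A Groebner basis of the Jacobian ideal J(f) in C{s,t} is {t^7, s}; counting standard monomials gives mu = 7. Corank 1: A-series; mu = 7 gives A_7.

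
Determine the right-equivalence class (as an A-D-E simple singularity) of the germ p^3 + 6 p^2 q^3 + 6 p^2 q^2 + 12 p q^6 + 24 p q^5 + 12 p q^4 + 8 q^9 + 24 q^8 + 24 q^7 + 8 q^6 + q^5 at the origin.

The Hessian of f at 0 is [[0, 0], [0, 0]] with rank 0, so corank 2. A Groebner basis of the Jacobian ideal J(f) in C{p,q} is {p^2/4 + p*q^3 + p*q^2, q^4, p^3, p^2*q - p^2 - 4*p*q^2}; counting standard monomials gives mu = 8. Corank 2; j^3 = p^3 is a perfect cube, so E-series; the 5-jet and mu = 8 give E_8.

E_{8}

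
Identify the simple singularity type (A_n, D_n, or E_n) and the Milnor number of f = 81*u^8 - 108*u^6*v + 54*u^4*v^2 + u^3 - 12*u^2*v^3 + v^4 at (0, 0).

The Hessian of f at 0 has rank 0. Corank 2; j^3 = u^3 is a perfect cube, so E-series; the 4-jet and mu = 6 give E_6.

Type E_{6}, Milnor number mu = 6.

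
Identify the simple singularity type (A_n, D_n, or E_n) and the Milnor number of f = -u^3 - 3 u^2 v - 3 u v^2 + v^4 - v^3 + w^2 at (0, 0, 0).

Type E6, Milnor number mu = 6.

The Hessian of f at 0 has rank 1. Corank 2; j^3 = -(u + v)^3 is a perfect cube, so E-series; the 4-jet and mu = 6 give E_6.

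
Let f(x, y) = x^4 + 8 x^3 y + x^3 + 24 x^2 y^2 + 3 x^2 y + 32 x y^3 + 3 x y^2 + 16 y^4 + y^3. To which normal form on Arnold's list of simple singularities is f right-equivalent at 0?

The Hessian of f at 0 has rank 0. Corank 2; j^3 = (x + y)^3 is a perfect cube, so E-series; the 4-jet and mu = 6 give E_6.

E_{6}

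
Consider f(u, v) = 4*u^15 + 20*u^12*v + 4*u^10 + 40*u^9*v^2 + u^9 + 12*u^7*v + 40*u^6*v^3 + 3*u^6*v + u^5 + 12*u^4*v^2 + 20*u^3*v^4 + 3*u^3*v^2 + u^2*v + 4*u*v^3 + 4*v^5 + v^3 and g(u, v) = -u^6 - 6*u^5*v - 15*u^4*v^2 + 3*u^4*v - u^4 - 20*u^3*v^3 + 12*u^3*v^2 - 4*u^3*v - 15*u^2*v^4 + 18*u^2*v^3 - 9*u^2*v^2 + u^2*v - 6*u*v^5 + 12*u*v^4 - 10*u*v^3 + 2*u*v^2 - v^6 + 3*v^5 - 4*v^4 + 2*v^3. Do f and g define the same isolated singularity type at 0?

Yes.

The Hessian of f at 0 has rank 0. Corank 2; j^3 = v*(u^2 + v^2) splits into three distinct lines over C (the quadratic factor has nonzero discriminant), so D_4. The Hessian of g at 0 has rank 0. Corank 2; j^3 = v*(u^2 + 2*u*v + 2*v^2) splits into three distinct lines over C (the quadratic factor has nonzero discriminant), so D_4. Both have type D_4, hence right-equivalent.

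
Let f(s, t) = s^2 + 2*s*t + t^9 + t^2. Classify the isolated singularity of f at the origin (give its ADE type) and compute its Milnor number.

The Hessian of f at 0 has rank 1. Corank 1: A-series; mu = 8 gives A_8.

Type A8, Milnor number mu = 8.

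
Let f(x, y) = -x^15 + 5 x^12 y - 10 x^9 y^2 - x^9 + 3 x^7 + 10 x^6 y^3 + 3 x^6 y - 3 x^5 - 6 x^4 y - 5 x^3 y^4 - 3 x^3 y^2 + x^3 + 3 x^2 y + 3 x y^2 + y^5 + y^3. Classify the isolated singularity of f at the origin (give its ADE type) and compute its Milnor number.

The Hessian of f at 0 has rank 0. Corank 2; j^3 = (x + y)^3 is a perfect cube, so E-series; the 5-jet and mu = 8 give E_8.

Type E_8, Milnor number mu = 8.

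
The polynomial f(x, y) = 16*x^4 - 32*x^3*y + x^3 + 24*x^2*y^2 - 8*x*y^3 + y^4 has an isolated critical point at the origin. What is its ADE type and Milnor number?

The Hessian of f at 0 is [[0, 0], [0, 0]] with rank 0, so corank 2. A Groebner basis of the Jacobian ideal J(f) in C{x,y} is {y^4, x*y^2 - y^3/6, x^2}; counting standard monomials gives mu = 6. Corank 2; j^3 = x^3 is a perfect cube, so E-series; the 4-jet and mu = 6 give E_6.

Type E_6, Milnor number mu = 6.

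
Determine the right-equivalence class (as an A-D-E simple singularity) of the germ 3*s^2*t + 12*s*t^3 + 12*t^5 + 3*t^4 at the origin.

D_{5}

The Hessian of f at 0 is [[0, 0], [0, 0]] with rank 0, so corank 2. A Groebner basis of the Jacobian ideal J(f) in C{s,t} is {s*t^2, s*t/2 + t^3, s^2 - 2*s*t}; counting standard monomials gives mu = 5. Corank 2; j^3 = 3*s^2*t has shape L^2 M (L != M), so D-series; mu = 5 gives D_5.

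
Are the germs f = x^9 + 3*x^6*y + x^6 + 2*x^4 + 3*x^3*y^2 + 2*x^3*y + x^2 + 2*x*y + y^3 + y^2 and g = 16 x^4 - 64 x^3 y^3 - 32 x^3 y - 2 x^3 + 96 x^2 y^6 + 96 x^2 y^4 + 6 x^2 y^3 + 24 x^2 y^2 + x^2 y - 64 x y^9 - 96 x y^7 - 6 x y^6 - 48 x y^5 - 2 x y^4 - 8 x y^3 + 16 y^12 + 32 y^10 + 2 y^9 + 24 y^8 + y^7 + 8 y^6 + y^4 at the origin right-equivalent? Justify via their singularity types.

No.

The Hessian of f at 0 has rank 1. Corank 1: A-series; mu = 2 gives A_2. The Hessian of g at 0 has rank 0. Corank 2; j^3 = -x^2*(2*x - y) has shape L^2 M (L != M), so D-series; mu = 5 gives D_5. f is A_2 but g is D_5, hence not right-equivalent.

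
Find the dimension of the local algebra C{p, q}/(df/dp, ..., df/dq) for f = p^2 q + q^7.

8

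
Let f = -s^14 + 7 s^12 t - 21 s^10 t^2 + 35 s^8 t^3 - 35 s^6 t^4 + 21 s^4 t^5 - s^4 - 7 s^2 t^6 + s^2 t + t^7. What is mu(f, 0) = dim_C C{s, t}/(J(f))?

8

The Hessian of f at 0 has rank 0. Corank 2; j^3 = s^2*t has shape L^2 M (L != M), so D-series; mu = 8 gives D_8.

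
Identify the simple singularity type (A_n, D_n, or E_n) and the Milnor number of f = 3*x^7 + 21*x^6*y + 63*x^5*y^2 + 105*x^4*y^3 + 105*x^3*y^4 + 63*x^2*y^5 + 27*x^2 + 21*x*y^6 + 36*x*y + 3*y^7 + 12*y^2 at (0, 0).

Type A_6, Milnor number mu = 6.

The Hessian of f at 0 is [[54, 36], [36, 24]] with rank 1, so corank 1. A Groebner basis of the Jacobian ideal J(f) in C{x,y} is {y^6, x + 2*y/3}; counting standard monomials gives mu = 6. Corank 1: A-series; mu = 6 gives A_6.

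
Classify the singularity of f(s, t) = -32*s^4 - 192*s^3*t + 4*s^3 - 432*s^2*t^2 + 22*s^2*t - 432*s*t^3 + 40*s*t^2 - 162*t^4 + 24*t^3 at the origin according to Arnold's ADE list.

The Hessian of f at 0 is [[0, 0], [0, 0]] with rank 0, so corank 2. A Groebner basis of the Jacobian ideal J(f) in C{s,t} is {s*t^2 - s*t/4 - t^2/2, s*t/8 + t^3 + t^2/4, s^2 + 7*s*t/2 + 3*t^2}; counting standard monomials gives mu = 5. Corank 2; j^3 = 2*(s + 2*t)^2*(2*s + 3*t) has shape L^2 M (L != M), so D-series; mu = 5 gives D_5.

D_5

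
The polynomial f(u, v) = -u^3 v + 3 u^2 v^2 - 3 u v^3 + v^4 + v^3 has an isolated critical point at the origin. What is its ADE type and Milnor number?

The Hessian of f at 0 has rank 0. Corank 2; j^3 = v^3 is a perfect cube, so E-series; the 4-jet and mu = 7 give E_7.

Type E_7, Milnor number mu = 7.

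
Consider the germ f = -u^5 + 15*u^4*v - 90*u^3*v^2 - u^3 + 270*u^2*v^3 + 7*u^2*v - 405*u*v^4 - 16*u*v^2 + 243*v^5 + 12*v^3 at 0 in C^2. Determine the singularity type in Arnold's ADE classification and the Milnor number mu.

The Hessian of f at 0 has rank 0. Corank 2; j^3 = -(u - 3*v)*(u - 2*v)^2 has shape L^2 M (L != M), so D-series; mu = 6 gives D_6.

Type D_{6}, Milnor number mu = 6.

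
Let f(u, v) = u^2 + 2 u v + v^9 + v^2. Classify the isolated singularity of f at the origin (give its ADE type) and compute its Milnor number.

The Hessian of f at 0 has rank 1. Corank 1: A-series; mu = 8 gives A_8.

Type A_8, Milnor number mu = 8.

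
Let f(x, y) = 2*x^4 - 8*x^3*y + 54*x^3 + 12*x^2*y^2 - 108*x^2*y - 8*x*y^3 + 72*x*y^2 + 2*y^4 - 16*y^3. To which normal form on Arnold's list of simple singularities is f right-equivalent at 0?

The Hessian of f at 0 is [[0, 0], [0, 0]] with rank 0, so corank 2. A Groebner basis of the Jacobian ideal J(f) in C{x,y} is {y^4, x*y^2 - 7*y^3/9, x^2 - 4*x*y/3 + 4*y^2/9}; counting standard monomials gives mu = 6. Corank 2; j^3 = 2*(3*x - 2*y)^3 is a perfect cube, so E-series; the 4-jet and mu = 6 give E_6.

E6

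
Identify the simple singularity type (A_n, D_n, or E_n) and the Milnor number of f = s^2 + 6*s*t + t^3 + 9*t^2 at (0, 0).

Type A_2, Milnor number mu = 2.

The Hessian of f at 0 has rank 1. Corank 1: A-series; mu = 2 gives A_2.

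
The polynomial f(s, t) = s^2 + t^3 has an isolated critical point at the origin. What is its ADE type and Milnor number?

Type A_{2}, Milnor number mu = 2.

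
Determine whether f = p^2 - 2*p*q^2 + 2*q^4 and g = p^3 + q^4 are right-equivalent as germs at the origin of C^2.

No.

The Hessian of f at 0 is [[2, 0], [0, 0]] with rank 1, so corank 1. A Groebner basis of the Jacobian ideal J(f) in C{p,q} is {p^2, p*q, -p + q^2}; counting standard monomials gives mu = 3. Corank 1: A-series; mu = 3 gives A_3. The Hessian of g at 0 is [[0, 0], [0, 0]] with rank 0, so corank 2. A Groebner basis of the Jacobian ideal J(g) in C{p,q} is {q^3, p^2}; counting standard monomials gives mu = 6. Corank 2; j^3 = p^3 is a perfect cube, so E-series; the 4-jet and mu = 6 give E_6. f is A_3 but g is E_6, hence not right-equivalent.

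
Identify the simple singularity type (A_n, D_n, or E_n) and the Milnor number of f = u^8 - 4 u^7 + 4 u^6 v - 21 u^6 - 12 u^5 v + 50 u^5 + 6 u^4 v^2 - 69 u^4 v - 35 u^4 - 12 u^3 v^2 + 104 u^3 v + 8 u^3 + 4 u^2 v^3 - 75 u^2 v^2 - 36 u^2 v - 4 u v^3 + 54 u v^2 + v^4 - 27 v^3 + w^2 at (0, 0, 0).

Type E_6, Milnor number mu = 6.

The Hessian of f at 0 has rank 1. Corank 2; j^3 = (2*u - 3*v)^3 is a perfect cube, so E-series; the 4-jet and mu = 6 give E_6.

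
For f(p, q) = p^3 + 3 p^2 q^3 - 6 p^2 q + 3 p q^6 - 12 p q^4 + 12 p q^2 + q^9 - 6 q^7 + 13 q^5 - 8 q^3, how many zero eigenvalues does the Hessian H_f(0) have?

2

The Hessian at 0 is [[0, 0], [0, 0]] of rank 0; hence corank 2.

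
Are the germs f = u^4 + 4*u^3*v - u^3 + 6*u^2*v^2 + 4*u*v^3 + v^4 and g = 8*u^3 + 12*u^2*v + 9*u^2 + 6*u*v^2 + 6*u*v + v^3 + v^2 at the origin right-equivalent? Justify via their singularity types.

The Hessian of f at 0 has rank 0. Corank 2; j^3 = -u^3 is a perfect cube, so E-series; the 4-jet and mu = 6 give E_6. The Hessian of g at 0 has rank 1. Corank 1: A-series; mu = 2 gives A_2. f is E_6 but g is A_2, hence not right-equivalent.

No.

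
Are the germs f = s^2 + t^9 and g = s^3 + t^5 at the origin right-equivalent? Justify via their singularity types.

No.

The Hessian of f at 0 has rank 1. Corank 1: A-series; mu = 8 gives A_8. The Hessian of g at 0 has rank 0. Corank 2; j^3 = s^3 is a perfect cube, so E-series; the 5-jet and mu = 8 give E_8. f is A_8 but g is E_8, hence not right-equivalent.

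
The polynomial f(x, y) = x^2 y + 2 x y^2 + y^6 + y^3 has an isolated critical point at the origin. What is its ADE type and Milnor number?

Type D_7, Milnor number mu = 7.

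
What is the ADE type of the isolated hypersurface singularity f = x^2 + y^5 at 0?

A_{4}

The Hessian of f at 0 is [[2, 0], [0, 0]] with rank 1, so corank 1. A Groebner basis of the Jacobian ideal J(f) in C{x,y} is {y^4, x}; counting standard monomials gives mu = 4. Corank 1: A-series; mu = 4 gives A_4.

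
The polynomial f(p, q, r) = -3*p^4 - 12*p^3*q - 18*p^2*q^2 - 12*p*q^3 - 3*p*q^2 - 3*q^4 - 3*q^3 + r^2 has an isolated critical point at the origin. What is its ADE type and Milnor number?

The Hessian of f at 0 has rank 1. Corank 2; j^3 = -3*q^2*(p + q) has shape L^2 M (L != M), so D-series; mu = 5 gives D_5.

Type D5, Milnor number mu = 5.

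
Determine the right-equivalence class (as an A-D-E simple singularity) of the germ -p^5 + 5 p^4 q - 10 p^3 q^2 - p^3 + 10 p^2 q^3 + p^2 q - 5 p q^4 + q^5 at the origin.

D6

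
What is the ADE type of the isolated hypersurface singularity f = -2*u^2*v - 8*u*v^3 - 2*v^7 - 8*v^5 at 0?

D_{8}

The Hessian of f at 0 has rank 0. Corank 2; j^3 = -2*u^2*v has shape L^2 M (L != M), so D-series; mu = 8 gives D_8.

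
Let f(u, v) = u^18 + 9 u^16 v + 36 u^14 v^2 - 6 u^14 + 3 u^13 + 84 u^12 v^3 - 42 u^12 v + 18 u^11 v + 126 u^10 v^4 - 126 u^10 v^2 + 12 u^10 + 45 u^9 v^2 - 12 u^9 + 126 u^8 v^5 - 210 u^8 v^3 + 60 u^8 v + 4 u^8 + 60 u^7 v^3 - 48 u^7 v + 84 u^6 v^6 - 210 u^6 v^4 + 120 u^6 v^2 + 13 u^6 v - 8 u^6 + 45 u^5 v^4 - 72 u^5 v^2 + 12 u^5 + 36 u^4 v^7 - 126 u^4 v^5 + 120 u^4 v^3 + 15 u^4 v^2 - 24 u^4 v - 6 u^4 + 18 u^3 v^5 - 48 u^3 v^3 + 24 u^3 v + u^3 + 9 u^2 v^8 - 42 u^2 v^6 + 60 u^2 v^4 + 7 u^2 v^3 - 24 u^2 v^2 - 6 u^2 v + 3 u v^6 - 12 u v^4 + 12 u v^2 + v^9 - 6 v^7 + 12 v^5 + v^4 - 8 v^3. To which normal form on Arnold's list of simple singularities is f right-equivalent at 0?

E_{6}

The Hessian of f at 0 has rank 0. Corank 2; j^3 = (u - 2*v)^3 is a perfect cube, so E-series; the 4-jet and mu = 6 give E_6.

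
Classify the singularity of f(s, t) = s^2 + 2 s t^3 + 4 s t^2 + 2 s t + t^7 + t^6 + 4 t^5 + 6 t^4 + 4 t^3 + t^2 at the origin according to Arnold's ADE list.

A6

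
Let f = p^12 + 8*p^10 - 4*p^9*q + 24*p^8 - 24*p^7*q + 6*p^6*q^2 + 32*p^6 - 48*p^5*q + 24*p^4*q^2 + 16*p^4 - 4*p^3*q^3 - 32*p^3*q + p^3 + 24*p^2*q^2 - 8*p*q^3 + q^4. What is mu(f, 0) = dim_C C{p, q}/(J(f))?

6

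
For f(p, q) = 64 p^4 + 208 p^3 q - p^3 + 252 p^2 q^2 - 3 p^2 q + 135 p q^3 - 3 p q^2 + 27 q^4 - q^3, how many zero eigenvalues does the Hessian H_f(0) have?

The Hessian at 0 is [[0, 0], [0, 0]] of rank 0; hence corank 2.

2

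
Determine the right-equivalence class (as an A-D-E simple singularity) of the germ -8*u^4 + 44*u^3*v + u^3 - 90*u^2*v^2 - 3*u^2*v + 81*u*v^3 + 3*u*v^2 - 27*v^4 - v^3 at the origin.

E7

The Hessian of f at 0 has rank 0. Corank 2; j^3 = (u - v)^3 is a perfect cube, so E-series; the 4-jet and mu = 7 give E_7.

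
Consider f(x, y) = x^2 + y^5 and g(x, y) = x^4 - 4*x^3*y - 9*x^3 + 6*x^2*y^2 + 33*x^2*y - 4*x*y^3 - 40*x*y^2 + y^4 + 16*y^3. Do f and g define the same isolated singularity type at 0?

No.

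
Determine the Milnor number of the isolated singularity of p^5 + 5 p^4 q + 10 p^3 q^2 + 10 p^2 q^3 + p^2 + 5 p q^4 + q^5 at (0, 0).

The Hessian of f at 0 has rank 1. Corank 1: A-series; mu = 4 gives A_4.

4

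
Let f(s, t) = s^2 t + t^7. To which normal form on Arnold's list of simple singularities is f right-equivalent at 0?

The Hessian of f at 0 is [[0, 0], [0, 0]] with rank 0, so corank 2. A Groebner basis of the Jacobian ideal J(f) in C{s,t} is {s^2/7 + t^6, s^3, s*t}; counting standard monomials gives mu = 8. Corank 2; j^3 = s^2*t has shape L^2 M (L != M), so D-series; mu = 8 gives D_8.

D8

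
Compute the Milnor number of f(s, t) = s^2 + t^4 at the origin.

3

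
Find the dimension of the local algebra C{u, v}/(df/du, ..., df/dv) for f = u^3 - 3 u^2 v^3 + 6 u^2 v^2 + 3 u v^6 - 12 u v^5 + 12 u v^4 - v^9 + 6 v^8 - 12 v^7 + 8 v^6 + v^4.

The Hessian of f at 0 is [[0, 0], [0, 0]] with rank 0, so corank 2. A Groebner basis of the Jacobian ideal J(f) in C{u,v} is {u^3, u^2*v, u^2/4 + u*v^2, v^3}; counting standard monomials gives mu = 6. Corank 2; j^3 = u^3 is a perfect cube, so E-series; the 4-jet and mu = 6 give E_6.

6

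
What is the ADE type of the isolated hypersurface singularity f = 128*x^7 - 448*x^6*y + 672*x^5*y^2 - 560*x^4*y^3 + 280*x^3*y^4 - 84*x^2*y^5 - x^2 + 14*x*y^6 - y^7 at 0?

A_{6}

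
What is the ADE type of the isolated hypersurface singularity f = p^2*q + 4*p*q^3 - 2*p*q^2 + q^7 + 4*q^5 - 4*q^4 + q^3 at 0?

D_{8}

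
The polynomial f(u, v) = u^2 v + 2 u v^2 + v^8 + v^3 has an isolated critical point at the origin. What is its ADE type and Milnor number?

Type D9, Milnor number mu = 9.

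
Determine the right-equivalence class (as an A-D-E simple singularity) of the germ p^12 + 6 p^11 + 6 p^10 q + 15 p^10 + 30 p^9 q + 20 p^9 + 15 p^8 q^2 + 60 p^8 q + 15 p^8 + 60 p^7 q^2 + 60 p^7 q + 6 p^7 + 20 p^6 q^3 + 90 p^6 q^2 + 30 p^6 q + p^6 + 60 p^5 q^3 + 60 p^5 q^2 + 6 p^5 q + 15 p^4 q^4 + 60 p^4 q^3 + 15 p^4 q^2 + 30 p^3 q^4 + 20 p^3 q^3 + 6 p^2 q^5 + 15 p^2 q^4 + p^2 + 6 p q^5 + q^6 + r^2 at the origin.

A_5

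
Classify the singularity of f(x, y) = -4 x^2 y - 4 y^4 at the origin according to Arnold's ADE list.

The Hessian of f at 0 is [[0, 0], [0, 0]] with rank 0, so corank 2. A Groebner basis of the Jacobian ideal J(f) in C{x,y} is {x^3, x^2/4 + y^3, x*y}; counting standard monomials gives mu = 5. Corank 2; j^3 = -4*x^2*y has shape L^2 M (L != M), so D-series; mu = 5 gives D_5.

D_5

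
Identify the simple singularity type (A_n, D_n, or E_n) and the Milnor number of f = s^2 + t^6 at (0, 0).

Type A_{5}, Milnor number mu = 5.

The Hessian of f at 0 has rank 1. Corank 1: A-series; mu = 5 gives A_5.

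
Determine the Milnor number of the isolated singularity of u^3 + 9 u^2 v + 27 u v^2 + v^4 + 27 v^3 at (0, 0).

6

The Hessian of f at 0 has rank 0. Corank 2; j^3 = (u + 3*v)^3 is a perfect cube, so E-series; the 4-jet and mu = 6 give E_6.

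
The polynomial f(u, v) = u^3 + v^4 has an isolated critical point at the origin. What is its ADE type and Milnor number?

Type E_{6}, Milnor number mu = 6.

The Hessian of f at 0 is [[0, 0], [0, 0]] with rank 0, so corank 2. A Groebner basis of the Jacobian ideal J(f) in C{u,v} is {v^3, u^2}; counting standard monomials gives mu = 6. Corank 2; j^3 = u^3 is a perfect cube, so E-series; the 4-jet and mu = 6 give E_6.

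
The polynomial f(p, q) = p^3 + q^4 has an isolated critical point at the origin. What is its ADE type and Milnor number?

Type E6, Milnor number mu = 6.

The Hessian of f at 0 has rank 0. Corank 2; j^3 = p^3 is a perfect cube, so E-series; the 4-jet and mu = 6 give E_6.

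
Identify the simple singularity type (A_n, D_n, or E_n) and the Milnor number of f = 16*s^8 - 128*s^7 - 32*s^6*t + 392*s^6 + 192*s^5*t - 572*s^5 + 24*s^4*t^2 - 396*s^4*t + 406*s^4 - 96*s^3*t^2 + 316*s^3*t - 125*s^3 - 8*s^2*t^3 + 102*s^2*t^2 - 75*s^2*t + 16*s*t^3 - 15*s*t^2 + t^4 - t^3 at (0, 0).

Type E_6, Milnor number mu = 6.

The Hessian of f at 0 is [[0, 0], [0, 0]] with rank 0, so corank 2. A Groebner basis of the Jacobian ideal J(f) in C{s,t} is {s^3 - 75*s^2/4 - 15*s*t/2 - 3*t^2/4, s^2*t + 175*s^2/2 + 35*s*t + 7*t^2/2, -1625*s^2/4 + s*t^2 - 325*s*t/2 - 65*t^2/4, 1875*s^2 + 750*s*t + t^3 + 75*t^2}; counting standard monomials gives mu = 6. Corank 2; j^3 = -(5*s + t)^3 is a perfect cube, so E-series; the 4-jet and mu = 6 give E_6.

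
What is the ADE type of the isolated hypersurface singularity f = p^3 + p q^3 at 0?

E_7

The Hessian of f at 0 is [[0, 0], [0, 0]] with rank 0, so corank 2. A Groebner basis of the Jacobian ideal J(f) in C{p,q} is {p^3, p*q^2, 3*p^2 + q^3}; counting standard monomials gives mu = 7. Corank 2; j^3 = p^3 is a perfect cube, so E-series; the 4-jet and mu = 7 give E_7.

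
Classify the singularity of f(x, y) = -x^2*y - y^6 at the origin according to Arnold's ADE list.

The Hessian of f at 0 has rank 0. Corank 2; j^3 = -x^2*y has shape L^2 M (L != M), so D-series; mu = 7 gives D_7.

D_7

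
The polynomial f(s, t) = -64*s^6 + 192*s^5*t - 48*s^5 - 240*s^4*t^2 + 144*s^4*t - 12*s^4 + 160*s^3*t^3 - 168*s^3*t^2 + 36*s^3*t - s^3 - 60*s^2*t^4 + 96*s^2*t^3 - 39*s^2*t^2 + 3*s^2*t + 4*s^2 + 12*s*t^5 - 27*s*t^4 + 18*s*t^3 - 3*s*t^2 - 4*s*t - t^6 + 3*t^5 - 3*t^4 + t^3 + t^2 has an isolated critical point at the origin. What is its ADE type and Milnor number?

Type A2, Milnor number mu = 2.

The Hessian of f at 0 is [[8, -4], [-4, 2]] with rank 1, so corank 1. A Groebner basis of the Jacobian ideal J(f) in C{s,t} is {t^2, s - t/2}; counting standard monomials gives mu = 2. Corank 1: A-series; mu = 2 gives A_2.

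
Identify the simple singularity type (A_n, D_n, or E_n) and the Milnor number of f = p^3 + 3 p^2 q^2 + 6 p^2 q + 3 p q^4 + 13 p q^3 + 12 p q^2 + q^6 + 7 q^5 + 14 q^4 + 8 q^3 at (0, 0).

Type E7, Milnor number mu = 7.

The Hessian of f at 0 has rank 0. Corank 2; j^3 = (p + 2*q)^3 is a perfect cube, so E-series; the 4-jet and mu = 7 give E_7.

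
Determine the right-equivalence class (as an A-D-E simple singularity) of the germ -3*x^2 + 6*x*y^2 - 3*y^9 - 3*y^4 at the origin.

The Hessian of f at 0 is [[-6, 0], [0, 0]] with rank 1, so corank 1. A Groebner basis of the Jacobian ideal J(f) in C{x,y} is {x^4, -x + y^2}; counting standard monomials gives mu = 8. Corank 1: A-series; mu = 8 gives A_8.

A_8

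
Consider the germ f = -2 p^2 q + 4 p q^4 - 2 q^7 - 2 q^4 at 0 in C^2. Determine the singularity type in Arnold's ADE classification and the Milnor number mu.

The Hessian of f at 0 has rank 0. Corank 2; j^3 = -2*p^2*q has shape L^2 M (L != M), so D-series; mu = 5 gives D_5.

Type D_5, Milnor number mu = 5.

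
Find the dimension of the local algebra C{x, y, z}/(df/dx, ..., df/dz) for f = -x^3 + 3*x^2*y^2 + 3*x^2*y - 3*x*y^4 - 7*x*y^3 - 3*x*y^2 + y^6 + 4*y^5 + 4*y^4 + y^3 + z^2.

The Hessian of f at 0 has rank 1. Corank 2; j^3 = -(x - y)^3 is a perfect cube, so E-series; the 4-jet and mu = 7 give E_7.

7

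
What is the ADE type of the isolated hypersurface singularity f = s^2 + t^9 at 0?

The Hessian of f at 0 is [[2, 0], [0, 0]] with rank 1, so corank 1. A Groebner basis of the Jacobian ideal J(f) in C{s,t} is {t^8, s}; counting standard monomials gives mu = 8. Corank 1: A-series; mu = 8 gives A_8.

A_8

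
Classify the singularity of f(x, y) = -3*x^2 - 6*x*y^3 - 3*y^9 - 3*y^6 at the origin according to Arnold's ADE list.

The Hessian of f at 0 is [[-6, 0], [0, 0]] with rank 1, so corank 1. A Groebner basis of the Jacobian ideal J(f) in C{x,y} is {x^2*y^2, x^3, x + y^3}; counting standard monomials gives mu = 8. Corank 1: A-series; mu = 8 gives A_8.

A_8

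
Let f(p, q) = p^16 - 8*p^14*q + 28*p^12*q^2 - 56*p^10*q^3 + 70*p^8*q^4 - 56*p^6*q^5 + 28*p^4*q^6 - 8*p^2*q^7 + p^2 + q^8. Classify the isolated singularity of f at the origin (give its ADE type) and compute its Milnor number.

Type A7, Milnor number mu = 7.

The Hessian of f at 0 is [[2, 0], [0, 0]] with rank 1, so corank 1. A Groebner basis of the Jacobian ideal J(f) in C{p,q} is {q^7, p}; counting standard monomials gives mu = 7. Corank 1: A-series; mu = 7 gives A_7.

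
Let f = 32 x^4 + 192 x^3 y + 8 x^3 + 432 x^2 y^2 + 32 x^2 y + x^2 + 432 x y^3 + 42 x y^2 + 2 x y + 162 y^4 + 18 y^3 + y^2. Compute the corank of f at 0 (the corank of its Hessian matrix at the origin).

1

Hessian at 0 has rank 1.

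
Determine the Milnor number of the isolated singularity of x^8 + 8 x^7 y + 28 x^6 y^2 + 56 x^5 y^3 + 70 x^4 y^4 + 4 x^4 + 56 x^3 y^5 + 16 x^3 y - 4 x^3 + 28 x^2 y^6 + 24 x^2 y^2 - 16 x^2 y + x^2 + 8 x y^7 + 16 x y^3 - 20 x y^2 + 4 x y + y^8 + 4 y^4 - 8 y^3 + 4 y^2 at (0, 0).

The Hessian of f at 0 is [[2, 4], [4, 8]] with rank 1, so corank 1. A Groebner basis of the Jacobian ideal J(f) in C{x,y} is {x*y^3 + 10*x*y^2 + 19*x*y/4 + x/2 + 29*y^3/2 + 17*y^2/2 + y, -7*x*y^2 - 7*x*y/2 - 3*x/8 + y^4 - 10*y^3 - 25*y^2/4 - 3*y/4, x^2 + 2*x*y - x/2 + y^2 - y}; counting standard monomials gives mu = 7. Corank 1: A-series; mu = 7 gives A_7.

7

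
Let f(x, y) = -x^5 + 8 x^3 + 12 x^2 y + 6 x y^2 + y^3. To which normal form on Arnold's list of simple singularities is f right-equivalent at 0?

E8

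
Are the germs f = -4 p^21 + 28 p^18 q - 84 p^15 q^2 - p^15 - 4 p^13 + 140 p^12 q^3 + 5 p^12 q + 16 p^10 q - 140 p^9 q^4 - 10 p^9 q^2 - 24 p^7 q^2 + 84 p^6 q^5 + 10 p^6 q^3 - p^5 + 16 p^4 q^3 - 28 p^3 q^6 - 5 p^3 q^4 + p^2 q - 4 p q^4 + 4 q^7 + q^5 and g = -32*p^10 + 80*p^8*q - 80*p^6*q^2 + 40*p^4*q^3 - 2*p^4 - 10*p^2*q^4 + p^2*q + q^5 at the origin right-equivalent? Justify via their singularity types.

Yes.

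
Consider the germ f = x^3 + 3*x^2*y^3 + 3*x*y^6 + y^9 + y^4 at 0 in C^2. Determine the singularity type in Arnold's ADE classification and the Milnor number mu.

Type E_{6}, Milnor number mu = 6.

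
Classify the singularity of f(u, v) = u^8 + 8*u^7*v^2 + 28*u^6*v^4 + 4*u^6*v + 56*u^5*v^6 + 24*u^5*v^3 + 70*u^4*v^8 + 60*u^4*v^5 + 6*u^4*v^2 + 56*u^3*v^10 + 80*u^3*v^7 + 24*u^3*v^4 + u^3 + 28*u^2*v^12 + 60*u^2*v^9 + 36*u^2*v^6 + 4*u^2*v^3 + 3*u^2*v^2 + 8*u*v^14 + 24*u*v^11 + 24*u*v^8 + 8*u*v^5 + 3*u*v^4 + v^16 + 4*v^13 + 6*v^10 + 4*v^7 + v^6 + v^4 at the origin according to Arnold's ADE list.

E_6

The Hessian of f at 0 has rank 0. Corank 2; j^3 = u^3 is a perfect cube, so E-series; the 4-jet and mu = 6 give E_6.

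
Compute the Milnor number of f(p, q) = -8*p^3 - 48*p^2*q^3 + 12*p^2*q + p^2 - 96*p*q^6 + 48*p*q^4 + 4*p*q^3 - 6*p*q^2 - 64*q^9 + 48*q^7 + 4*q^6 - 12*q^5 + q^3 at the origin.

2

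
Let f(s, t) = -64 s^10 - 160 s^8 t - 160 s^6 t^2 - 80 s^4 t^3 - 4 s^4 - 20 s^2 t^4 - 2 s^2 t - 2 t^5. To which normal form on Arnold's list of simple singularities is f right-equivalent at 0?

The Hessian of f at 0 has rank 0. Corank 2; j^3 = -2*s^2*t has shape L^2 M (L != M), so D-series; mu = 6 gives D_6.

D_{6}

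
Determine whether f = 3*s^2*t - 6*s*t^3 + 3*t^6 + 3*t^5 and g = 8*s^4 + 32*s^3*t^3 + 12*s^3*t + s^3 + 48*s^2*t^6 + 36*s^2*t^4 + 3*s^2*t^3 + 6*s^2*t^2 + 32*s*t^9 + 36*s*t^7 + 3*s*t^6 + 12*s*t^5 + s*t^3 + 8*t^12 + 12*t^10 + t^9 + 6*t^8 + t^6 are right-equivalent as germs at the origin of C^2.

The Hessian of f at 0 is [[0, 0], [0, 0]] with rank 0, so corank 2. A Groebner basis of the Jacobian ideal J(f) in C{s,t} is {s^3, s^2*t + s^2/6 - s*t^2/6, -s*t + t^3}; counting standard monomials gives mu = 7. Corank 2; j^3 = 3*s^2*t has shape L^2 M (L != M), so D-series; mu = 7 gives D_7. The Hessian of g at 0 is [[0, 0], [0, 0]] with rank 0, so corank 2. A Groebner basis of the Jacobian ideal J(g) in C{s,t} is {3*s^2/4 + t^4 + t^3/4, s^3, s^2*t - s^2/4 - t^3/12, s^2 + s*t^2 + t^3/3}; counting standard monomials gives mu = 7. Corank 2; j^3 = s^3 is a perfect cube, so E-series; the 4-jet and mu = 7 give E_7. f is D_7 but g is E_7, hence not right-equivalent.

No.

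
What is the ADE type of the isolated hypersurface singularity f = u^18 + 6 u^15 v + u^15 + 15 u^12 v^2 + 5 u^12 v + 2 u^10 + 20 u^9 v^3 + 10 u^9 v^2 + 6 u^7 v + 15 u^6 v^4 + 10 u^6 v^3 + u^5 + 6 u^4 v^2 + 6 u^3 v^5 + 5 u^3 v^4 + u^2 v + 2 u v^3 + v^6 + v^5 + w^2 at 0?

The Hessian of f at 0 has rank 1. Corank 2; j^3 = u^2*v has shape L^2 M (L != M), so D-series; mu = 7 gives D_7.

D_{7}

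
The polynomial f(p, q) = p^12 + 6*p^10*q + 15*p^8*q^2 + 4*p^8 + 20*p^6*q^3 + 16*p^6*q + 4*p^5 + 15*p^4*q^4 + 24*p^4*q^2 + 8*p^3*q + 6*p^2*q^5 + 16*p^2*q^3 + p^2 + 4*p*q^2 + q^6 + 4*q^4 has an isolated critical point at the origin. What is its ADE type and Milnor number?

The Hessian of f at 0 has rank 1. Corank 1: A-series; mu = 5 gives A_5.

Type A_5, Milnor number mu = 5.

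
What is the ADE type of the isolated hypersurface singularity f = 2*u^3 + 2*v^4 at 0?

The Hessian of f at 0 has rank 0. Corank 2; j^3 = 2*u^3 is a perfect cube, so E-series; the 4-jet and mu = 6 give E_6.

E_{6}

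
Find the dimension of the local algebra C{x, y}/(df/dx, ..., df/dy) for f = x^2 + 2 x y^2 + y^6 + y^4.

The Hessian of f at 0 has rank 1. Corank 1: A-series; mu = 5 gives A_5.

5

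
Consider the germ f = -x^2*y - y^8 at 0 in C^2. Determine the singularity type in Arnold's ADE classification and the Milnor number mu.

Type D_9, Milnor number mu = 9.

The Hessian of f at 0 is [[0, 0], [0, 0]] with rank 0, so corank 2. A Groebner basis of the Jacobian ideal J(f) in C{x,y} is {x^2/8 + y^7, x^3, x*y}; counting standard monomials gives mu = 9. Corank 2; j^3 = -x^2*y has shape L^2 M (L != M), so D-series; mu = 9 gives D_9.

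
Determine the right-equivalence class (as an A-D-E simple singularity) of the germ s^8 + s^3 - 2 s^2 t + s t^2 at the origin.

The Hessian of f at 0 is [[0, 0], [0, 0]] with rank 0, so corank 2. A Groebner basis of the Jacobian ideal J(f) in C{s,t} is {-s*t/8 + t^7 + t^2/8, s*t^2 - t^3, s^2 - s*t}; counting standard monomials gives mu = 9. Corank 2; j^3 = s*(s - t)^2 has shape L^2 M (L != M), so D-series; mu = 9 gives D_9.

D_{9}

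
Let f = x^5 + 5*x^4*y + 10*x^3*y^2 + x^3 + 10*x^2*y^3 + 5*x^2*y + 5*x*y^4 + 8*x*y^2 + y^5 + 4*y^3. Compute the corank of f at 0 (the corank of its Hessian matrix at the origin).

2

Hessian at 0 has rank 0.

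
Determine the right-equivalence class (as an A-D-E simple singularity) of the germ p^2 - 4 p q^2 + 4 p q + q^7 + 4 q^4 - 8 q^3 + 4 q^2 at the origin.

The Hessian of f at 0 is [[2, 4], [4, 8]] with rank 1, so corank 1. A Groebner basis of the Jacobian ideal J(f) in C{p,q} is {p^3 + 6*p^2*q + 6*p^2 + 16*p*q + 4*p + 8*q, -p/2 + q^2 - q}; counting standard monomials gives mu = 6. Corank 1: A-series; mu = 6 gives A_6.

A_6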